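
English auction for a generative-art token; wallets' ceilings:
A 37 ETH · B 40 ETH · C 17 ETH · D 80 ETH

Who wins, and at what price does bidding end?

Rule: the price rises until one bidder remains; the winner pays the price at which the last rival dropped out.
Sorting limits: 80 (D) > 40 (B) > 37 (A) > 17 (C)
Bidding ends when B exits at 40 ETH; D takes it.

D wins at 40 ETH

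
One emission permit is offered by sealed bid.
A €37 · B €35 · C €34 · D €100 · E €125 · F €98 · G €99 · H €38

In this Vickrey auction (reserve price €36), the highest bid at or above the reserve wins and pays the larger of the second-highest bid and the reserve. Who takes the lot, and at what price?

E pays €100

Sorting bids: 125 (E) > 100 (D) > 99 (G) > 98 (F) > 38 (H) > 37 (A) > …
Highest eligible bid: E at €125.
max(second-highest €100, reserve €36) = €100; the reserve does not bind.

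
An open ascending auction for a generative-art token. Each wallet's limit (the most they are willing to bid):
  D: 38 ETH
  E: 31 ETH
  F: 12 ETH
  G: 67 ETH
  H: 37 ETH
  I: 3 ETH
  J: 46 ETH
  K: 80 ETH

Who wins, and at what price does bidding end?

Open ascending-bid auction: the price rises until one bidder remains; the winner pays the price at which the last rival dropped out.
Limits ranked: 80 (K) > 67 (G) > 46 (J) > 38 (D) > 37 (H) > 31 (E) > …
Once the price passes 67 ETH, only K is left; the hammer falls at G's limit of 67 ETH.

K wins at 67 ETH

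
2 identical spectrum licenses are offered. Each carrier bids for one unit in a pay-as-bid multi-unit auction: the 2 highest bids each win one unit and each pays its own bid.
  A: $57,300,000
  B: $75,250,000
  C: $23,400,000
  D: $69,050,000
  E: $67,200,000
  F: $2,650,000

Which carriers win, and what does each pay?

B $75,250,000, D $69,050,000

Ordering the bids: 75,250,000 (B), 69,050,000 (D), 67,200,000 (E), 57,300,000 (A), …
Winners (2 units): B, D.
Each winner pays its own bid: B $75,250,000, D $69,050,000.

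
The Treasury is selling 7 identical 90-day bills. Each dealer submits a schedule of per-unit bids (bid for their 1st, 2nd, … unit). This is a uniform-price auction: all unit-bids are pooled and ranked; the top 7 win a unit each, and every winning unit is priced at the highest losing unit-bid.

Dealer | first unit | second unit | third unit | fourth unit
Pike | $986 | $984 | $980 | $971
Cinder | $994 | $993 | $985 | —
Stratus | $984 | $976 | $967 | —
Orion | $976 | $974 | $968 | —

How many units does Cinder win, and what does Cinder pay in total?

All unit-bids, highest first — top 7: 994 (Cinder-1), 993 (Cinder-2), 986 (Pike-1), 985 (Cinder-3), 984 (Pike-2), 984 (Stratus-1), 980 (Pike-3)
The (k+1)-th unit-bid is $976.
Cinder wins 3 unit(s) at $976 each.

Cinder: 3 units, pays $2,928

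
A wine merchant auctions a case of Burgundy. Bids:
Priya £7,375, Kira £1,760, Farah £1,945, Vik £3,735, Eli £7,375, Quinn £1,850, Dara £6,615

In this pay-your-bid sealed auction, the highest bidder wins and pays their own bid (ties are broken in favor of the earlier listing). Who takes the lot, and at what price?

Priya pays £7,375

Pay-your-bid sealed auction: the highest bidder wins and pays their own bid.
Sorting bids: 7,375 (Priya) > 7,375 (Eli) > 6,615 (Dara) > 3,735 (Vik) > 1,945 (Farah) > 1,850 (Quinn) > …
Priya and Eli tie at £7,375; tie-break gives it to Priya.
Priya is highest → pays own bid, £7,375.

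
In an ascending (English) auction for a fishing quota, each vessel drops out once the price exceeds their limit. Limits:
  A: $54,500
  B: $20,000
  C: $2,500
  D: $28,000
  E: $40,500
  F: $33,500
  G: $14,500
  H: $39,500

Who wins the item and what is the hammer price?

A wins at $40,500

Ascending (English) auction: the price rises until one bidder remains; the winner pays the price at which the last rival dropped out.
Limits in order: 54,500 (A) > 40,500 (E) > 39,500 (H) > 33,500 (F) > 28,000 (D) > 20,000 (B) > …
Once the price passes $40,500, only A is left; the hammer falls at E's limit of $40,500.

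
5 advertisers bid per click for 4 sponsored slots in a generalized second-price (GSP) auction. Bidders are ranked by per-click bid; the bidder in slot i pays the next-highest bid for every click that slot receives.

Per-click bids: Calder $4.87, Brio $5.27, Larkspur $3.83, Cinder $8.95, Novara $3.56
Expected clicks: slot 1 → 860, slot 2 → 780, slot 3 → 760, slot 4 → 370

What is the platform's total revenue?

Per-click bids in order: $8.95 (Cinder) > $5.27 (Brio) > $4.87 (Calder) > $3.83 (Larkspur) > $3.56 (Novara)
Slot 1: Cinder pays $5.27 × 860 = $4532.20
Slot 2: Brio pays $4.87 × 780 = $3798.60
Slot 3: Calder pays $3.83 × 760 = $2910.80
Slot 4: Larkspur pays $3.56 × 370 = $1317.20
Total = $12558.80

Total revenue: $12558.80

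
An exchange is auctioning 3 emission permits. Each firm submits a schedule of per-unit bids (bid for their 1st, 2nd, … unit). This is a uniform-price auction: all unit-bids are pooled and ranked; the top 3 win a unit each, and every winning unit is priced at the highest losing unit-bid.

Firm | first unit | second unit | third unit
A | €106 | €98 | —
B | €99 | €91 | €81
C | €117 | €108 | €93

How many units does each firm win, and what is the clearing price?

Pooled unit-bids ranked (top 3): 117 (C-1), 108 (C-2), 106 (A-1)
First bid not allocated: €99.
Allocation: A 1, C 2.

A 1, C 2; clearing price €99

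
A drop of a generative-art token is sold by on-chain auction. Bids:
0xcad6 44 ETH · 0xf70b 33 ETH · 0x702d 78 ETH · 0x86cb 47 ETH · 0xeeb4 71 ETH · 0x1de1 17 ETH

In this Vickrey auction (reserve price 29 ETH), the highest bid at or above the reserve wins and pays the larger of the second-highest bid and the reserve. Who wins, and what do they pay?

0x702d pays 71 ETH

Rule: the highest bid at or above the reserve wins and pays the larger of the second-highest bid and the reserve.
Bids in order: 78 (0x702d) > 71 (0xeeb4) > 47 (0x86cb) > 44 (0xcad6) > 33 (0xf70b) > 17 (0x1de1)
Highest eligible bid: 0x702d at 78 ETH.
max(second-highest 71 ETH, reserve 29 ETH) = 71 ETH; the reserve does not bind.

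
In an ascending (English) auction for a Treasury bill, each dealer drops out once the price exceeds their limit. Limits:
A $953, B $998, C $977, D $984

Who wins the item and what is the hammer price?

Limits ranked: 998 (B) > 984 (D) > 977 (C) > 953 (A)
Once the price passes $984, only B is left; the hammer falls at D's limit of $984.

B wins at $984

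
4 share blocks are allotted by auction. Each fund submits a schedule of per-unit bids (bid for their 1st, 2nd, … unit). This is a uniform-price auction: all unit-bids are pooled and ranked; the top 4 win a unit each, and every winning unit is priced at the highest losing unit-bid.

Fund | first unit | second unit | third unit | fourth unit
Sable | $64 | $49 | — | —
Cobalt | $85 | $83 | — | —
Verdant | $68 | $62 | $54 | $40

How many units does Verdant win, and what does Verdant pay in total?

Pooled unit-bids ranked (top 4): 85 (Cobalt-1), 83 (Cobalt-2), 68 (Verdant-1), 64 (Sable-1)
First bid not allocated: $62.
Verdant wins 1 unit(s) at $62 each.

Verdant: 1 unit, pays $62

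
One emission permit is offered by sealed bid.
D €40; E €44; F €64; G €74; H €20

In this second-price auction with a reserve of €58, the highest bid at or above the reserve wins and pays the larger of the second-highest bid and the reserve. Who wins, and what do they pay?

G pays €64

Bids ranked: 74 (G) > 64 (F) > 44 (E) > 40 (D) > 20 (H)
Highest eligible bid: G at €74.
Second-highest bid €64 exceeds the reserve €58 → payment €64.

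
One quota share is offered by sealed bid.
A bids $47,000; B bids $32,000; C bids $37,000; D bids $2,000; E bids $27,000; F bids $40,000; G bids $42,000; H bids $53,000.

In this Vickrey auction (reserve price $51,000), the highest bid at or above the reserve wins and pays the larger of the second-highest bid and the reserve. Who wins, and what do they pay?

Bids ranked: 53,000 (H) > 47,000 (A) > 42,000 (G) > 40,000 (F) > 37,000 (C) > 32,000 (B) > …
Highest eligible bid: H at $53,000.
max(second-highest $47,000, reserve $51,000) = $51,000.

H pays $51,000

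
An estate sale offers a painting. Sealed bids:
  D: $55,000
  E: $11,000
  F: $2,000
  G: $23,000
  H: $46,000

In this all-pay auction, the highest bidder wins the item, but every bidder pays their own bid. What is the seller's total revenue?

Bids in order: 55,000 (D) > 46,000 (H) > 23,000 (G) > 11,000 (E) > 2,000 (F)
Every bidder forfeits their bid regardless of winning.
Revenue = 55,000 + 11,000 + 2,000 + 23,000 + 46,000 = $137,000.

Total revenue: $137,000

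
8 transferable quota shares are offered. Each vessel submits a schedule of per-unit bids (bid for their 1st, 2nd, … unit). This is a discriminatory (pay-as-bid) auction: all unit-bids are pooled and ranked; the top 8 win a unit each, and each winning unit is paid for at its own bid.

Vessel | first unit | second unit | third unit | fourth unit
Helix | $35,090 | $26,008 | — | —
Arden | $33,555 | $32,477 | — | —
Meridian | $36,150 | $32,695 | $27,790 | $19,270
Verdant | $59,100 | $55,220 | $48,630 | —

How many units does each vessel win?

Merging the schedules and taking the best 8: 59,100 (Verdant-1), 55,220 (Verdant-2), 48,630 (Verdant-3), 36,150 (Meridian-1), 35,090 (Helix-1), 33,555 (Arden-1), 32,695 (Meridian-2), 32,477 (Arden-2)
Next rejected bid: $27,790 (not a price — pay-as-bid).
Allocation: Arden 2, Helix 1, Meridian 2, Verdant 3.

Arden 2, Helix 1, Meridian 2, Verdant 3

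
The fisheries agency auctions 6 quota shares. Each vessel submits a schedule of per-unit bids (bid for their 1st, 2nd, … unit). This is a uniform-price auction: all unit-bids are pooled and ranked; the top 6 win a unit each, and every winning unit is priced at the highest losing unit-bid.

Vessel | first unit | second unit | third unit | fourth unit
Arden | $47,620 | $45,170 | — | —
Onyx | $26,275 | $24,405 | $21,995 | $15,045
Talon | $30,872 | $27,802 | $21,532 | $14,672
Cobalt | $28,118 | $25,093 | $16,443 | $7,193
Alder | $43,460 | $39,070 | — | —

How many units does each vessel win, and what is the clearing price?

Pooled unit-bids ranked (top 6): 47,620 (Arden-1), 45,170 (Arden-2), 43,460 (Alder-1), 39,070 (Alder-2), 30,872 (Talon-1), 28,118 (Cobalt-1)
The (k+1)-th unit-bid is $27,802.
Allocation: Alder 2, Arden 2, Cobalt 1, Talon 1.

Alder 2, Arden 2, Cobalt 1, Talon 1; clearing price $27,802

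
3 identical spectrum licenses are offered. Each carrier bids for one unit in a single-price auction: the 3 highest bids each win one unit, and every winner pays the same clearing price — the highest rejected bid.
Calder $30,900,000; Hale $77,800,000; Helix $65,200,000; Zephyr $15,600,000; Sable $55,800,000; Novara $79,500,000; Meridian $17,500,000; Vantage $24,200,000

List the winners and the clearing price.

Ordering the bids: 79,500,000 (Novara), 77,800,000 (Hale), 65,200,000 (Helix), 55,800,000 (Sable), 30,900,000 (Calder), …
Top 3: Novara, Hale, Helix.
Clearing price = highest rejected bid = $55,800,000.

Novara, Hale, Helix; each pays $55,800,000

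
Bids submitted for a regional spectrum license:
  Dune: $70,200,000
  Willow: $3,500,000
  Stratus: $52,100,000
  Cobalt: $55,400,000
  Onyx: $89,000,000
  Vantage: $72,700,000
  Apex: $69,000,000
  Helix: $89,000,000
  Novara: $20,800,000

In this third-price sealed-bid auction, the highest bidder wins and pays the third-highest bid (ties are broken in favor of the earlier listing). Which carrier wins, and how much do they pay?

Third-price sealed-bid auction: the highest bidder wins and pays the third-highest bid.
Sorting bids: 89,000,000 (Onyx) > 89,000,000 (Helix) > 72,700,000 (Vantage) > 70,200,000 (Dune) > 69,000,000 (Apex) > 55,400,000 (Cobalt) > …
Onyx and Helix tie at $89,000,000; tie-break gives it to Onyx.
Onyx is highest; pays the third-highest bid, $72,700,000.

Onyx pays $72,700,000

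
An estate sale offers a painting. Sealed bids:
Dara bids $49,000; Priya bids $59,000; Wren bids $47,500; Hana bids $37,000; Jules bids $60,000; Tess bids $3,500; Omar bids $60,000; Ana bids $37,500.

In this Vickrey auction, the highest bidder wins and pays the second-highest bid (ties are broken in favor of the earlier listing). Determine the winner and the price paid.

Bids ranked: 60,000 (Jules) > 60,000 (Omar) > 59,000 (Priya) > 49,000 (Dara) > 47,500 (Wren) > 37,500 (Ana) > …
Jules and Omar tie at $60,000; tie-break gives it to Jules.
Jules wins with the highest bid; price is set by the runner-up at $60,000.

Jules pays $60,000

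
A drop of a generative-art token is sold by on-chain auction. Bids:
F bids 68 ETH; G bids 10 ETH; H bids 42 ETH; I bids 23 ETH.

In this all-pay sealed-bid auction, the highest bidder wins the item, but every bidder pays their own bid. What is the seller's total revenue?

Total revenue: 143 ETH

Rule: the highest bidder wins the item, but every bidder pays their own bid.
Sorting bids: 68 (F) > 42 (H) > 23 (I) > 10 (G)
F wins with the top bid; all bids are sunk regardless.
Every bidder forfeits their bid regardless of winning.
Revenue = 68 + 10 + 42 + 23 = 143 ETH.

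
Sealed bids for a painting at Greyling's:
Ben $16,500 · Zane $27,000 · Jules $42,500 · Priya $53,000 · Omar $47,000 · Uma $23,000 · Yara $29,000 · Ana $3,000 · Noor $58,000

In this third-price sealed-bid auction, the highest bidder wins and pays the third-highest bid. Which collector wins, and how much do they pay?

Bids ranked: 58,000 (Noor) > 53,000 (Priya) > 47,000 (Omar) > 42,500 (Jules) > 29,000 (Yara) > 27,000 (Zane) > …
Noor is highest; pays the third-highest bid, $47,000.

Noor pays $47,000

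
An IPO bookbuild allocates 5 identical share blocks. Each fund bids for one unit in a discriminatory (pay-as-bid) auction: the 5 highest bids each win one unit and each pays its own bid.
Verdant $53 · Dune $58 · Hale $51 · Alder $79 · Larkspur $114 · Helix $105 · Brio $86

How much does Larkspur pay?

Larkspur pays $114

Ordering the bids: 114 (Larkspur), 105 (Helix), 86 (Brio), 79 (Alder), 58 (Dune), 53 (Verdant), 51 (Hale)
Top 5: Larkspur, Helix, Brio, Alder, Dune.
Larkspur wins → own bid $114.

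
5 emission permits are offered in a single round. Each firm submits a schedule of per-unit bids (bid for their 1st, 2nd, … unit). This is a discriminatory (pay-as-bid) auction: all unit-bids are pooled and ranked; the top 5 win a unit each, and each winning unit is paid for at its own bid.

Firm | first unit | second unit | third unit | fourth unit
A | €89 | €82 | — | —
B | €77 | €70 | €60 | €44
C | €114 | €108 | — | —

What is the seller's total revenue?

Total revenue: €470

Merging the schedules and taking the best 5: 114 (C-1), 108 (C-2), 89 (A-1), 82 (A-2), 77 (B-1)
Next rejected bid: €70 (not a price — pay-as-bid).
Each winning unit pays its own bid.
Revenue = 114 + 108 + 89 + 82 + 77 = €470.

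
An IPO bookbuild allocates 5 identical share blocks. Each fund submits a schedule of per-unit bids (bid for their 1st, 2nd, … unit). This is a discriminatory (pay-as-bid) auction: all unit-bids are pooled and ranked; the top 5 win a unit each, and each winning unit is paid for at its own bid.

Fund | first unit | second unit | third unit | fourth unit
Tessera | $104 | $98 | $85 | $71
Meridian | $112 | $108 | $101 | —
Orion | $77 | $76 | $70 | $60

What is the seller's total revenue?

Total revenue: $523

All unit-bids, highest first — top 5: 112 (Meridian-1), 108 (Meridian-2), 104 (Tessera-1), 101 (Meridian-3), 98 (Tessera-2)
Next rejected bid: $85 (not a price — pay-as-bid).
Each winning unit pays its own bid.
Revenue = 112 + 108 + 104 + 101 + 98 = $523.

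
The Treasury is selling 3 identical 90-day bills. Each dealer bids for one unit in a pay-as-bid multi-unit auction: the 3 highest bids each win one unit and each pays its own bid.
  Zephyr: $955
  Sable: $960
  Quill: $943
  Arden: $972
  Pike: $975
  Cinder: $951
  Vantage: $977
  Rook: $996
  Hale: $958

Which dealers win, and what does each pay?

Rook $996, Vantage $977, Pike $975

Ordering the bids: 996 (Rook), 977 (Vantage), 975 (Pike), 972 (Arden), 960 (Sable), …
Winners (3 units): Rook, Vantage, Pike.
Each winner pays its own bid: Rook $996, Vantage $977, Pike $975.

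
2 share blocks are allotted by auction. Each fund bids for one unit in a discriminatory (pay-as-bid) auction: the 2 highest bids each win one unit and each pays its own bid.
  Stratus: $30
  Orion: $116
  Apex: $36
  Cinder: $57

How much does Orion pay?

Ordering the bids: 116 (Orion), 57 (Cinder), 36 (Apex), 30 (Stratus)
Winners (2 units): Orion, Cinder.
Orion wins → own bid $116.

Orion pays $116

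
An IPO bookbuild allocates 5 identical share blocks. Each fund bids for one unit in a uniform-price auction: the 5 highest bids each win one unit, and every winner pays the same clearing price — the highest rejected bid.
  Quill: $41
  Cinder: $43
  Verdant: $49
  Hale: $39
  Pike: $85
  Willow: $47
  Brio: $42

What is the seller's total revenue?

Total revenue: $205

Bids ranked high→low: 85 (Pike), 49 (Verdant), 47 (Willow), 43 (Cinder), 42 (Brio), 41 (Quill), 39 (Hale)
Top 5: Pike, Verdant, Willow, Cinder, Brio.
Highest unsuccessful bid: $41 → clearing price.
Total revenue = 5 × $41 = $205.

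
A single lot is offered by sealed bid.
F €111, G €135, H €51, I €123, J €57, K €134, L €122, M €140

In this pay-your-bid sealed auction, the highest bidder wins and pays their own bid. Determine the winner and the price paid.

M pays €140

Rule: the highest bidder wins and pays their own bid.
Bids ranked: 140 (M) > 135 (G) > 134 (K) > 123 (I) > 122 (L) > 111 (F) > …
M has the highest bid and pays exactly that: €140.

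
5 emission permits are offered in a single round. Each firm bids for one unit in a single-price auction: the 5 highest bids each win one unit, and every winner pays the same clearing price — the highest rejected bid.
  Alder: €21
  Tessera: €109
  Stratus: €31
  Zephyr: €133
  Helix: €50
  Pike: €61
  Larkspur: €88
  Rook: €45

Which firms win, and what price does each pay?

Zephyr, Tessera, Larkspur, Pike, Helix; each pays €45

Bids ranked high→low: 133 (Zephyr), 109 (Tessera), 88 (Larkspur), 61 (Pike), 50 (Helix), 45 (Rook), 31 (Stratus), …
The 5 highest are Zephyr, Tessera, Larkspur, Pike, Helix.
Clearing price = highest rejected bid = €45.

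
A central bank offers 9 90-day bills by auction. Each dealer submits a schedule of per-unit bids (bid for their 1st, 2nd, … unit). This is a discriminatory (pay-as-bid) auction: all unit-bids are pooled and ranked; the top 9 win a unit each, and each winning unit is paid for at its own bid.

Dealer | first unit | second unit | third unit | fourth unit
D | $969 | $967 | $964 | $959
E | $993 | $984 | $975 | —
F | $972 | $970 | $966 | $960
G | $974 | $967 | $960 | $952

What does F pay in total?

All unit-bids, highest first — top 9: 993 (E-1), 984 (E-2), 975 (E-3), 974 (G-1), 972 (F-1), 970 (F-2), 969 (D-1), 967 (D-2), 967 (G-2)
Next rejected bid: $966 (not a price — pay-as-bid).
F's winning unit-bids: 972 + 970 = $1,942.

F pays $1,942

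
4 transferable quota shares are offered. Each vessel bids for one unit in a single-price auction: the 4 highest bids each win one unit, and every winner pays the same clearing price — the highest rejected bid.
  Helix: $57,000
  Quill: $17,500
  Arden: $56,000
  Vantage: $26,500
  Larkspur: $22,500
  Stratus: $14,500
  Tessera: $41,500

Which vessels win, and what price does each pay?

Helix, Arden, Tessera, Vantage; each pays $22,500

Sorting: 57,000 (Helix), 56,000 (Arden), 41,500 (Tessera), 26,500 (Vantage), 22,500 (Larkspur), 17,500 (Quill), …
Winners (4 units): Helix, Arden, Tessera, Vantage.
Highest unsuccessful bid: $22,500 → clearing price.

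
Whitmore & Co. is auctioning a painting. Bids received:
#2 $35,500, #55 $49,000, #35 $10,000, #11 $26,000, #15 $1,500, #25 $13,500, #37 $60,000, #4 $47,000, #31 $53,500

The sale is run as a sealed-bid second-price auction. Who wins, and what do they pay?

Bids ranked: 60,000 (#37) > 53,500 (#31) > 49,000 (#55) > 47,000 (#4) > 35,500 (#2) > 26,000 (#11) > …
Second-price: #37 pays #31's bid of $53,500.

#37 pays $53,500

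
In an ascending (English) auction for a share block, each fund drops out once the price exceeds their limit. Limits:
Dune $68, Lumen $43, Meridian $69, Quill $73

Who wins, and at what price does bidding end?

Quill wins at $69

Sorting limits: 73 (Quill) > 69 (Meridian) > 68 (Dune) > 43 (Lumen)
Once the price passes $69, only Quill is left; the hammer falls at Meridian's limit of $69.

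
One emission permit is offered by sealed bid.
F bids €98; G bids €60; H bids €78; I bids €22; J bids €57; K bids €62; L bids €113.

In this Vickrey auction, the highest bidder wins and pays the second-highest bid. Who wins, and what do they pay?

Rule: the highest bidder wins and pays the second-highest bid.
Bids ranked: 113 (L) > 98 (F) > 78 (H) > 62 (K) > 60 (G) > 57 (J) > …
L wins with the highest bid; price is set by the runner-up at €98.

L pays €98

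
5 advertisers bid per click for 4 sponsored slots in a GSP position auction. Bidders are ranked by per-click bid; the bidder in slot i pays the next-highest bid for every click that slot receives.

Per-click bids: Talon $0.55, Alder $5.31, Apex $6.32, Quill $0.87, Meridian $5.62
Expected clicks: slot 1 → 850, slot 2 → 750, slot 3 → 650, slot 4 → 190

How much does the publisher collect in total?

Sorting advertisers: $6.32 (Apex) > $5.62 (Meridian) > $5.31 (Alder) > $0.87 (Quill) > $0.55 (Talon)
Slot 1: Apex pays $5.62 × 850 = $4777.00
Slot 2: Meridian pays $5.31 × 750 = $3982.50
Slot 3: Alder pays $0.87 × 650 = $565.50
Slot 4: Quill pays $0.55 × 190 = $104.50
Total = $9429.50

Total revenue: $9429.50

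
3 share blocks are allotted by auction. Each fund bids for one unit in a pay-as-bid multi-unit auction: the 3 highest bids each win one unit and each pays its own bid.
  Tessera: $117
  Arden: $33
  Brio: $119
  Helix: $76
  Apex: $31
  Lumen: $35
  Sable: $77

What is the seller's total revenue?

Ordering the bids: 119 (Brio), 117 (Tessera), 77 (Sable), 76 (Helix), 35 (Lumen), …
Winners (3 units): Brio, Tessera, Sable.
Total revenue = 119 + 117 + 77 = $313.

Total revenue: $313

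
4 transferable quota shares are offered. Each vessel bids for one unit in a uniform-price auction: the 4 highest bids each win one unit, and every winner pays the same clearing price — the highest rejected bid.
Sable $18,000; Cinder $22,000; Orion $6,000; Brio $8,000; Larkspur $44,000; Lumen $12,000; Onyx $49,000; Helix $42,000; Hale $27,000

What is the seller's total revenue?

Bids ranked high→low: 49,000 (Onyx), 44,000 (Larkspur), 42,000 (Helix), 27,000 (Hale), 22,000 (Cinder), 18,000 (Sable), …
Winners (4 units): Onyx, Larkspur, Helix, Hale.
Highest unsuccessful bid: $22,000 → clearing price.
Total revenue = 4 × $22,000 = $88,000.

Total revenue: $88,000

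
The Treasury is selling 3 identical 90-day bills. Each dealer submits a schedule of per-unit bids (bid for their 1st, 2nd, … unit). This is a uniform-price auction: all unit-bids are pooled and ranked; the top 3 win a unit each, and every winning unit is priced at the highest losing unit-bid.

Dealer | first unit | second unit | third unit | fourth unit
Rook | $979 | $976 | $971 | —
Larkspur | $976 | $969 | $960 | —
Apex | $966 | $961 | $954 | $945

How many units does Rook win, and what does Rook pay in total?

Merging the schedules and taking the best 3: 979 (Rook-1), 976 (Rook-2), 976 (Larkspur-1)
First bid not allocated: $971.
Rook wins 2 unit(s) at $971 each.

Rook: 2 units, pays $1,942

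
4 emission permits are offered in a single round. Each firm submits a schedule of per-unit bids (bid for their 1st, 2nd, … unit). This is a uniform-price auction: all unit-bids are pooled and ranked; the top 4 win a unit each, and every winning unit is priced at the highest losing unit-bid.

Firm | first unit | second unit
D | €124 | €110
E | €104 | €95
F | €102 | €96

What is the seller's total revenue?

Total revenue: €384

Merging the schedules and taking the best 4: 124 (D-1), 110 (D-2), 104 (E-1), 102 (F-1)
Highest rejected unit-bid = €96.
Allocation: D 2, E 1, F 1. Every unit priced at €96.
Revenue = 4 × 96 = €384.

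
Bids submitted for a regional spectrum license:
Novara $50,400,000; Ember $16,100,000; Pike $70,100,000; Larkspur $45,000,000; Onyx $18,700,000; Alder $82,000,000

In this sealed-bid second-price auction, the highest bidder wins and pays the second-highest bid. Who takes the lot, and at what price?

Alder pays $70,100,000

Bids ranked: 82,000,000 (Alder) > 70,100,000 (Pike) > 50,400,000 (Novara) > 45,000,000 (Larkspur) > 18,700,000 (Onyx) > 16,100,000 (Ember)
Alder is highest; pays the second-highest bid, $70,100,000.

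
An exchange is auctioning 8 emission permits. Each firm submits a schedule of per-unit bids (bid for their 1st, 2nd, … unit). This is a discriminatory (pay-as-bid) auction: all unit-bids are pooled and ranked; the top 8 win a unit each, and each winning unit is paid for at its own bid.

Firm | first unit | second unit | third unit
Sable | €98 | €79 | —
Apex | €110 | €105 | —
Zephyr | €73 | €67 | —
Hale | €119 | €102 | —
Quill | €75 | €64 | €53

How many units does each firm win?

Apex 2, Hale 2, Quill 1, Sable 2, Zephyr 1

All unit-bids, highest first — top 8: 119 (Hale-1), 110 (Apex-1), 105 (Apex-2), 102 (Hale-2), 98 (Sable-1), 79 (Sable-2), 75 (Quill-1), 73 (Zephyr-1)
Next rejected bid: €67 (not a price — pay-as-bid).
Allocation: Apex 2, Hale 2, Quill 1, Sable 2, Zephyr 1.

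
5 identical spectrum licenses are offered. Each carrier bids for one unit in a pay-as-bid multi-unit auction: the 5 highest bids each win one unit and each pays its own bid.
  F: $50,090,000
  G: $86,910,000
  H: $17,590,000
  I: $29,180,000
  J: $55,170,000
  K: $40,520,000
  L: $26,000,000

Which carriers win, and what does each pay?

Sorting: 86,910,000 (G), 55,170,000 (J), 50,090,000 (F), 40,520,000 (K), 29,180,000 (I), 26,000,000 (L), 17,590,000 (H)
The 5 highest are G, J, F, K, I.
Each winner pays its own bid: G $86,910,000, J $55,170,000, F $50,090,000, K $40,520,000, I $29,180,000.

G $86,910,000, J $55,170,000, F $50,090,000, K $40,520,000, I $29,180,000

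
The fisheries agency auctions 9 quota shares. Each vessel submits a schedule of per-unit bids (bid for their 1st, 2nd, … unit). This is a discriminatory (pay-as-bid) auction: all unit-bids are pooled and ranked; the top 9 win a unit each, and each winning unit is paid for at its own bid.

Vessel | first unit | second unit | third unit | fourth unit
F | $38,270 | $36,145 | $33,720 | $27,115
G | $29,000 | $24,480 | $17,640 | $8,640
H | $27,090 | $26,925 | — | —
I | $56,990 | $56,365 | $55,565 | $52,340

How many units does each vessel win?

All unit-bids, highest first — top 9: 56,990 (I-1), 56,365 (I-2), 55,565 (I-3), 52,340 (I-4), 38,270 (F-1), 36,145 (F-2), 33,720 (F-3), 29,000 (G-1), 27,115 (F-4)
Next rejected bid: $27,090 (not a price — pay-as-bid).
Allocation: F 4, G 1, I 4.

F 4, G 1, I 4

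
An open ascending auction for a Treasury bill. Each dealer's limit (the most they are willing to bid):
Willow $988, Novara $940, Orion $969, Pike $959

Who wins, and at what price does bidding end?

Limits ranked: 988 (Willow) > 969 (Orion) > 959 (Pike) > 940 (Novara)
Orion is the last rival to drop out, at $969; Willow remains and wins at that price.

Willow wins at $969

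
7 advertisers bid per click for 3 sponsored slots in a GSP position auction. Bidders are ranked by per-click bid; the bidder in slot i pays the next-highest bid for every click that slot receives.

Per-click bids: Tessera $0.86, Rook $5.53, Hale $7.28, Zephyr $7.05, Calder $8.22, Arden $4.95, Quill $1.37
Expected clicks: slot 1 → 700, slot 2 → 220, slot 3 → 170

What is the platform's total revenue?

Ranked by bid: $8.22 (Calder) > $7.28 (Hale) > $7.05 (Zephyr) > $5.53 (Rook) > …
Slot 1: Calder pays $7.28 × 700 = $5096.00
Slot 2: Hale pays $7.05 × 220 = $1551.00
Slot 3: Zephyr pays $5.53 × 170 = $940.10
Total = $7587.10

Total revenue: $7587.10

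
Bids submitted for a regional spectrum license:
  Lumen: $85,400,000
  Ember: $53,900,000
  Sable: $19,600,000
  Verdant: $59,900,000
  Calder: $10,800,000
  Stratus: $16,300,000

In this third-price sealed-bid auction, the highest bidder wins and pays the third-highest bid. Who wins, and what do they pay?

Lumen pays $53,900,000

Third-price sealed-bid auction: the highest bidder wins and pays the third-highest bid.
Bids in order: 85,400,000 (Lumen) > 59,900,000 (Verdant) > 53,900,000 (Ember) > 19,600,000 (Sable) > 16,300,000 (Stratus) > 10,800,000 (Calder)
Lumen wins; payment is bid #3 in the ranking = $53,900,000.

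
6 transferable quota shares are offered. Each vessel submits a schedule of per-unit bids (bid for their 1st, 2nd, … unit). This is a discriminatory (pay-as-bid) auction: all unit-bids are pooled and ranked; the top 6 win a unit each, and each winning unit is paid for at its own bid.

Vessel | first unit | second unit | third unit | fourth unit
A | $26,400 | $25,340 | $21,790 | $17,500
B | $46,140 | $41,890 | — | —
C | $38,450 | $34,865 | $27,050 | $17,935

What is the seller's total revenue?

Pooled unit-bids ranked (top 6): 46,140 (B-1), 41,890 (B-2), 38,450 (C-1), 34,865 (C-2), 27,050 (C-3), 26,400 (A-1)
Next rejected bid: $25,340 (not a price — pay-as-bid).
Each winning unit pays its own bid.
Revenue = 46,140 + 41,890 + 38,450 + 34,865 + 27,050 + 26,400 = $214,795.

Total revenue: $214,795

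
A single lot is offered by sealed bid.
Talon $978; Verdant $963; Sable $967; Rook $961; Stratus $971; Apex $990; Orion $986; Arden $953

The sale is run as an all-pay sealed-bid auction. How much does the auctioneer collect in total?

Rule: the highest bidder wins the item, but every bidder pays their own bid.
Bids in order: 990 (Apex) > 986 (Orion) > 978 (Talon) > 971 (Stratus) > 967 (Sable) > 963 (Verdant) > …
Every bidder forfeits their bid regardless of winning.
Revenue = 978 + 963 + 967 + 961 + 971 + 990 + 986 + 953 = $7,769.

Total revenue: $7,769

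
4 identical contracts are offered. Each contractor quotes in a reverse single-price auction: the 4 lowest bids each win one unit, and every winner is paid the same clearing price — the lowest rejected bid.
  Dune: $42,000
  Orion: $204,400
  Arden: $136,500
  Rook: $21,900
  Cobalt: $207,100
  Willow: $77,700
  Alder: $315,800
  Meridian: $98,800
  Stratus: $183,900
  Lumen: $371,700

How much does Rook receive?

Rook is paid $136,500

Sorting: 21,900 (Rook), 42,000 (Dune), 77,700 (Willow), 98,800 (Meridian), 136,500 (Arden), 183,900 (Stratus), …
The 4 lowest are Rook, Dune, Willow, Meridian.
Clearing price = lowest rejected bid = $136,500.
Rook wins → is paid $136,500.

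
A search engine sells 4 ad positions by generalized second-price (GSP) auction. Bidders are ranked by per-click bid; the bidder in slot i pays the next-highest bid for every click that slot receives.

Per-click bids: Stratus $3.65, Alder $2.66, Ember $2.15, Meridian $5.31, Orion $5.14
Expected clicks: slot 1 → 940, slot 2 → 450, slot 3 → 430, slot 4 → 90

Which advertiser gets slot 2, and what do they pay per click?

Sorting advertisers: $5.31 (Meridian) > $5.14 (Orion) > $3.65 (Stratus) > $2.66 (Alder) > $2.15 (Ember)
Slot 2 goes to the second-ranked bidder, Orion, who pays the next bid down: $3.65/click.

Orion; $3.65 per click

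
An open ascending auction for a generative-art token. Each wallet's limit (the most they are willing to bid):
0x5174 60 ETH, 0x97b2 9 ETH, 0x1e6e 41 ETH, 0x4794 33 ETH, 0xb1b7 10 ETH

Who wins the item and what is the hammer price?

Ascending (English) auction: the price rises until one bidder remains; the winner pays the price at which the last rival dropped out.
Limits in order: 60 (0x5174) > 41 (0x1e6e) > 33 (0x4794) > 10 (0xb1b7) > 9 (0x97b2)
Once the price passes 41 ETH, only 0x5174 is left; the hammer falls at 0x1e6e's limit of 41 ETH.

0x5174 wins at 41 ETH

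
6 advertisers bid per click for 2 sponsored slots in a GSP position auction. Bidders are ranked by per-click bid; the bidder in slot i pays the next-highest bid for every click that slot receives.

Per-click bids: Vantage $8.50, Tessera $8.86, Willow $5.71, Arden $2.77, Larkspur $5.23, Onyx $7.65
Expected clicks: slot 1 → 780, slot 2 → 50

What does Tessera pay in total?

Tessera pays $6630.00

Ranked by bid: $8.86 (Tessera) > $8.50 (Vantage) > $7.65 (Onyx) > …
Tessera holds slot 1 → pays next bid $8.50 × 780 clicks = $6630.00.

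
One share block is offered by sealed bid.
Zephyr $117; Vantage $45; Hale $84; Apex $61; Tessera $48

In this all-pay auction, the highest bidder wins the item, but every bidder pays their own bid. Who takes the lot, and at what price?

All-pay auction: the highest bidder wins the item, but every bidder pays their own bid.
Sorting bids: 117 (Zephyr) > 84 (Hale) > 61 (Apex) > 48 (Tessera) > 45 (Vantage)
Zephyr wins with the top bid; all bids are sunk regardless.

Zephyr pays $117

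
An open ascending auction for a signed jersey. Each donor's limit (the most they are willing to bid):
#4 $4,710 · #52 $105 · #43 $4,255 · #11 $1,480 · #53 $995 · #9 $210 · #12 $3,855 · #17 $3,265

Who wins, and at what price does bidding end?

Limits ranked: 4,710 (#4) > 4,255 (#43) > 3,855 (#12) > 3,265 (#17) > 1,480 (#11) > 995 (#53) > …
#43 is the last rival to drop out, at $4,255; #4 remains and wins at that price.

#4 wins at $4,255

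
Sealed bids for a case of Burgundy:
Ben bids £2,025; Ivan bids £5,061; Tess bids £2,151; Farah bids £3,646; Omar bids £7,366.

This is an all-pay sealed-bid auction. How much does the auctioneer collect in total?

Sorting bids: 7,366 (Omar) > 5,061 (Ivan) > 3,646 (Farah) > 2,151 (Tess) > 2,025 (Ben)
Omar wins with the top bid; all bids are sunk regardless.
Every bidder forfeits their bid regardless of winning.
Revenue = 2,025 + 5,061 + 2,151 + 3,646 + 7,366 = £20,249.

Total revenue: £20,249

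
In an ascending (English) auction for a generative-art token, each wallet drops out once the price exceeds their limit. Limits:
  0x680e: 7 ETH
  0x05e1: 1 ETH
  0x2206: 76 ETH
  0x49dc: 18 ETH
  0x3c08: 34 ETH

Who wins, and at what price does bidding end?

Sorting limits: 76 (0x2206) > 34 (0x3c08) > 18 (0x49dc) > 7 (0x680e) > 1 (0x05e1)
0x3c08 is the last rival to drop out, at 34 ETH; 0x2206 remains and wins at that price.

0x2206 wins at 34 ETH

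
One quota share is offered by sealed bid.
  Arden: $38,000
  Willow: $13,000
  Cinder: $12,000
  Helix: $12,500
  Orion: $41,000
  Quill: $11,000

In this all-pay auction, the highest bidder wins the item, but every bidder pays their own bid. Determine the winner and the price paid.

Bids in order: 41,000 (Orion) > 38,000 (Arden) > 13,000 (Willow) > 12,500 (Helix) > 12,000 (Cinder) > 11,000 (Quill)
Orion wins with the top bid; all bids are sunk regardless.

Orion pays $41,000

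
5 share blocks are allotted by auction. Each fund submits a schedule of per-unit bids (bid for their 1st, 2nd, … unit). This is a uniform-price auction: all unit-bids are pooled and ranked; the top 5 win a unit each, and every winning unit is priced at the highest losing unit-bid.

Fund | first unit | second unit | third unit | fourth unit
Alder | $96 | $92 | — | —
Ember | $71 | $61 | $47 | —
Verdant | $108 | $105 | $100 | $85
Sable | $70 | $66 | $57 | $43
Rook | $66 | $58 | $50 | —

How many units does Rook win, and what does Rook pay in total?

Merging the schedules and taking the best 5: 108 (Verdant-1), 105 (Verdant-2), 100 (Verdant-3), 96 (Alder-1), 92 (Alder-2)
Highest rejected unit-bid = $85.
Rook wins 0 unit(s) at $85 each.

Rook: 0 units, pays $0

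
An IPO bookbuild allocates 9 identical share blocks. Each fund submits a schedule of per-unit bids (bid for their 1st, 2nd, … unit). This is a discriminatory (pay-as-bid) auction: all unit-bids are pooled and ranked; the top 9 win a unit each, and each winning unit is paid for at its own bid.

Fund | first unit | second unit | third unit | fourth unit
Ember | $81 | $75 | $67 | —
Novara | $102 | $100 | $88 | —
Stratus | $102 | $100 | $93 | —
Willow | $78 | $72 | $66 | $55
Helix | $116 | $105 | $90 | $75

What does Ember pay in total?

All unit-bids, highest first — top 9: 116 (Helix-1), 105 (Helix-2), 102 (Novara-1), 102 (Stratus-1), 100 (Novara-2), 100 (Stratus-2), 93 (Stratus-3), 90 (Helix-3), 88 (Novara-3)
Next rejected bid: $81 (not a price — pay-as-bid).
Ember wins no units.

Ember pays $0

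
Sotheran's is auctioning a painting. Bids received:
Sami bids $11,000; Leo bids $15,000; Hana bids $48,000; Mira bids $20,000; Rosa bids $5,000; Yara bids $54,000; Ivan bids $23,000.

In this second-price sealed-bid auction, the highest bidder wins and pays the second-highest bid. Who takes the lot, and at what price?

Sorting bids: 54,000 (Yara) > 48,000 (Hana) > 23,000 (Ivan) > 20,000 (Mira) > 15,000 (Leo) > 11,000 (Sami) > …
Yara wins with the highest bid; price is set by the runner-up at $48,000.

Yara pays $48,000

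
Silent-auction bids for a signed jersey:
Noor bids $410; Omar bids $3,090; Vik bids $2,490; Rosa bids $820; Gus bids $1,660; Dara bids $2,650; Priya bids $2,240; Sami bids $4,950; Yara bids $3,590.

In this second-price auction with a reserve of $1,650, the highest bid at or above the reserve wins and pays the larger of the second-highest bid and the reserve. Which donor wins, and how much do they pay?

Sami pays $3,590

Bids ranked: 4,950 (Sami) > 3,590 (Yara) > 3,090 (Omar) > 2,650 (Dara) > 2,490 (Vik) > 2,240 (Priya) > …
Highest eligible bid: Sami at $4,950.
max(second-highest $3,590, reserve $1,650) = $3,590; the reserve does not bind.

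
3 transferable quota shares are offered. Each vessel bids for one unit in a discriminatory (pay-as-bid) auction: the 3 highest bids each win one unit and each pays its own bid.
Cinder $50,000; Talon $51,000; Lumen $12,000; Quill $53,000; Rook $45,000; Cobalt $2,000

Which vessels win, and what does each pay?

Ordering the bids: 53,000 (Quill), 51,000 (Talon), 50,000 (Cinder), 45,000 (Rook), 12,000 (Lumen), …
The 3 highest are Quill, Talon, Cinder.
Each winner pays its own bid: Quill $53,000, Talon $51,000, Cinder $50,000.

Quill $53,000, Talon $51,000, Cinder $50,000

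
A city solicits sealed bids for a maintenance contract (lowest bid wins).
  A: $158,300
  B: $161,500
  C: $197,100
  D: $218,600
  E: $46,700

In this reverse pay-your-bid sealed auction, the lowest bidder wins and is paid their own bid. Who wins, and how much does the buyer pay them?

Reverse pay-your-bid sealed auction: the lowest bidder wins and is paid their own bid.
Sorting bids: 46,700 (E) < 158,300 (A) < 161,500 (B) < 197,100 (C) < 218,600 (D)
E has the lowest bid and is paid exactly that: $46,700.

E is paid $46,700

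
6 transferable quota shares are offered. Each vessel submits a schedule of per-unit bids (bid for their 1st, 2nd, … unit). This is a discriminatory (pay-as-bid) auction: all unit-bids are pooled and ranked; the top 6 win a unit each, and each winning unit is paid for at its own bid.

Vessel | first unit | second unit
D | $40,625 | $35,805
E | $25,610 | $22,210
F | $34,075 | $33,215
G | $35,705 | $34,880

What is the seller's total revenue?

Total revenue: $214,305

Merging the schedules and taking the best 6: 40,625 (D-1), 35,805 (D-2), 35,705 (G-1), 34,880 (G-2), 34,075 (F-1), 33,215 (F-2)
Next rejected bid: $25,610 (not a price — pay-as-bid).
Each winning unit pays its own bid.
Revenue = 40,625 + 35,805 + 35,705 + 34,880 + 34,075 + 33,215 = $214,305.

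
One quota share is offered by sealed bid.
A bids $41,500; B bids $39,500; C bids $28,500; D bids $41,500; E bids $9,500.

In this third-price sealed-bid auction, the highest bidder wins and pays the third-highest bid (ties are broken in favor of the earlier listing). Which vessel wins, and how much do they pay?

Bids in order: 41,500 (A) > 41,500 (D) > 39,500 (B) > 28,500 (C) > 9,500 (E)
A and D tie at $41,500; tie-break gives it to A.
A is highest; pays the third-highest bid, $39,500.

A pays $39,500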